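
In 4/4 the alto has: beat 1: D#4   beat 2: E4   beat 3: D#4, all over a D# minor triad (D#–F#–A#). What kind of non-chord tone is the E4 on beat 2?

Upper neighbor tone.

The harmony at that moment is D# minor triad (D#, F#, A#); E4 is not a chord tone.
It is approached by step up from D#4 and left by step down to D#4.
Step away and step back to the same note — a neighbor tone (upper neighbor).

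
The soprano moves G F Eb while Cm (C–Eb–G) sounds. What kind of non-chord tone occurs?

F is a passing tone.

The harmony at that moment is C minor triad (C, Eb, G); F is not a chord tone.
It is approached by step down from G and left by step down to Eb.
Step in, step out in the same direction — a passing tone.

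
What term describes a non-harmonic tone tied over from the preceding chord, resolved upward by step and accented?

Approach: by preparation — the pitch is first a chord tone, then held (tied or repeated) while the harmony changes under it. Departure: up by step. Metric position: strong.
A prepared dissonance that resolves upward by step — a retardation. (The same figure resolving downward would be a suspension.)

Retardation.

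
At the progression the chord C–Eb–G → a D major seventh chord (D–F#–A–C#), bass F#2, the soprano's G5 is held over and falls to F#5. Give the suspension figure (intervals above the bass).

At the second chord the bass is F#2. The suspended G5 lies a ninth above the bass; after resolving down by step to F#5, the interval above the bass becomes an octave.
Suspension figures are named by those two intervals: 9–8.

9–8 suspension.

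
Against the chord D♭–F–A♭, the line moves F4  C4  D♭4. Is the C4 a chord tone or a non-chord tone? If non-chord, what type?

The harmony at that moment is D♭ major triad (D♭, F, A♭); C4 is not a chord tone.
It is approached by leap down from F4 and left by step up to D♭4.
Leap in, step out — an appoggiatura.

Non-chord tone — an appoggiatura.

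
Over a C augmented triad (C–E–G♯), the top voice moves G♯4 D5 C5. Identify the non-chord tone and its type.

The harmony at that moment is C augmented triad (C, E, G♯); D5 is not a chord tone.
It is approached by leap up from G♯4 and left by step down to C5.
Leap in, step out — an appoggiatura.

D5 is an appoggiatura.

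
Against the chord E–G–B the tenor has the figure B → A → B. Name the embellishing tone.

The harmony at that moment is E minor triad (E, G, B); A is not a chord tone.
It is approached by step down from B and left by step up to B.
Step away and step back to the same note — a neighbor tone (lower neighbor).

A is a neighbor tone.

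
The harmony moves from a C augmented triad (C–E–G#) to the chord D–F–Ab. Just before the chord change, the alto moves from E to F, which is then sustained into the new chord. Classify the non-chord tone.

F is an anticipation.

The harmony at that moment is C augmented triad (C, E, G#); F is not a chord tone.
It is approached by step up from E and then sustained as the same pitch into the next harmony.
Arriving early and becoming a chord tone when the harmony changes — an anticipation.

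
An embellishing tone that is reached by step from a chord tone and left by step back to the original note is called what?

Neighbor tone.

Approach: by step. Departure: by step in the opposite direction, back to the starting pitch.
Stepwise on both sides but reversing to return to the same chord tone — a neighbor tone. (Had it continued onward in the same direction it would be a passing tone instead.)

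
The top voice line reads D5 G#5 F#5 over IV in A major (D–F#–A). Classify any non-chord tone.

G#5 is an appoggiatura.

The harmony at that moment is D major triad (D, F#, A); G#5 is not a chord tone.
It is approached by leap up from D5 and left by step down to F#5.
Leap in, step out — an appoggiatura.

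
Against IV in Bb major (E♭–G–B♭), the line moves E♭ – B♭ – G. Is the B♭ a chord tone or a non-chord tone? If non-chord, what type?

Eb major triad contains E♭, G, B♭; B♭ is the fifth, so it is a chord tone.

Chord tone (the fifth of Eb major triad).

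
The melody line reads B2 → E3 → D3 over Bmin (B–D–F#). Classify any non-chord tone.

E3 is an appoggiatura.

The harmony at that moment is B minor triad (B, D, F#); E3 is not a chord tone.
It is approached by leap up from B2 and left by step down to D3.
Leap in, step out — an appoggiatura.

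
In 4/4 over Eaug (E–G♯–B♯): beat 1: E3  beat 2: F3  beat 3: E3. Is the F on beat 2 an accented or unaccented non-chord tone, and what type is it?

Unaccented neighbor tone.

The harmony at that moment is E augmented triad (E, G♯, B♯); F3 is not a chord tone.
It is approached by step up from E3 and left by step down to E3.
Step away and step back to the same note — a neighbor tone (upper neighbor).
It falls on a weak beat, so it is unaccented.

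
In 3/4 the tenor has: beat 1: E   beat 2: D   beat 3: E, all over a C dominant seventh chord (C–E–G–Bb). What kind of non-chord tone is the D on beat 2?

The harmony at that moment is C dominant seventh chord (C, E, G, Bb); D is not a chord tone.
It is approached by step down from E and left by step up to E.
Step away and step back to the same note — a neighbor tone (lower neighbor).

Lower neighbor tone.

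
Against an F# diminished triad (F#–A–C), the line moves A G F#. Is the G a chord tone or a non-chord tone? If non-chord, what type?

The harmony at that moment is F# diminished triad (F#, A, C); G is not a chord tone.
It is approached by step down from A and left by step down to F#.
Step in, step out in the same direction — a passing tone.

Non-chord tone — a passing tone.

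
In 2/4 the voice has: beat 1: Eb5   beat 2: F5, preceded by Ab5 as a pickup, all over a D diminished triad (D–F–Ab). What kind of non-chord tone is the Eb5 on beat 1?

The harmony at that moment is D diminished triad (D, F, Ab); Eb5 is not a chord tone.
It is approached by leap down from Ab5 and left by step up to F5.
Leap in, step out, metrically accented — an appoggiatura.

Appoggiatura.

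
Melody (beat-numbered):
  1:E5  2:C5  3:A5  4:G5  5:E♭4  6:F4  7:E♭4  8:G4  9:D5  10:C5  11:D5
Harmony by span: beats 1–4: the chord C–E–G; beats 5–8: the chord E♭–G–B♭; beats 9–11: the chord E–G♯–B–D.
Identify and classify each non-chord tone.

A5 (beat 3) — appoggiatura; F4 (beat 6) — neighbor tone; C5 (beat 10) — neighbor tone.

The harmony at that moment is C major triad (C, E, G); A5 is not a chord tone.
It is approached by leap up from C5 and left by step down to G5.
Leap in, step out — an appoggiatura.
The harmony at that moment is E♭ major triad (E♭, G, B♭); F4 is not a chord tone.
It is approached by step up from E♭4 and left by step down to E♭4.
Step away and step back to the same note — a neighbor tone (upper neighbor).
The harmony at that moment is E dominant seventh chord (E, G♯, B, D); C5 is not a chord tone.
It is approached by step down from D5 and left by step up to D5.
Step away and step back to the same note — a neighbor tone (lower neighbor).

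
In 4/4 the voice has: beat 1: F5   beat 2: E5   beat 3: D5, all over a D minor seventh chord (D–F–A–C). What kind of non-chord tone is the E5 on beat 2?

Passing tone.

The harmony at that moment is D minor seventh chord (D, F, A, C); E5 is not a chord tone.
It is approached by step down from F5 and left by step down to D5.
Step in, step out in the same direction — a passing tone.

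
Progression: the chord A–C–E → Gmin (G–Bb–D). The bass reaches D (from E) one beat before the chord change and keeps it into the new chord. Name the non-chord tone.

D is an anticipation.

The harmony at that moment is A minor triad (A, C, E); D is not a chord tone.
It is approached by step down from E and then sustained as the same pitch into the next harmony.
Arriving early and becoming a chord tone when the harmony changes — an anticipation.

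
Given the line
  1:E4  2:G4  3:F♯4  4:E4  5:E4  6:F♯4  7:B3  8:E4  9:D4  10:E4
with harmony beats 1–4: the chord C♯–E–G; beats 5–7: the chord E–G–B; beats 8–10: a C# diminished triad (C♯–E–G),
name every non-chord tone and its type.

F♯4 (beat 3) — passing tone; F♯4 (beat 6) — escape tone; D4 (beat 9) — neighbor tone.

The harmony at that moment is C♯ diminished triad (C♯, E, G); F♯4 is not a chord tone.
It is approached by step down from G4 and left by step down to E4.
Step in, step out in the same direction — a passing tone.
The harmony at that moment is E minor triad (E, G, B); F♯4 is not a chord tone.
It is approached by step up from E4 and left by leap down to B3.
Step in, leap out — an escape tone.
The harmony at that moment is C♯ diminished triad (C♯, E, G); D4 is not a chord tone.
It is approached by step down from E4 and left by step up to E4.
Step away and step back to the same note — a neighbor tone (lower neighbor).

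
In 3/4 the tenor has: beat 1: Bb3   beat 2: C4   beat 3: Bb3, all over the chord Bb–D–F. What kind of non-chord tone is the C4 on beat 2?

The harmony at that moment is Bb major triad (Bb, D, F); C4 is not a chord tone.
It is approached by step up from Bb3 and left by step down to Bb3.
Step away and step back to the same note — a neighbor tone (upper neighbor).

Upper neighbor tone.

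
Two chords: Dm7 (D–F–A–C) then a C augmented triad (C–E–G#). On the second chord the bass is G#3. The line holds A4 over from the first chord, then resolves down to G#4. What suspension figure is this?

At the second chord the bass is G#3. The suspended A4 lies a ninth above the bass; after resolving down by step to G#4, the interval above the bass becomes an octave.
Suspension figures are named by those two intervals: 9–8.

9–8 suspension.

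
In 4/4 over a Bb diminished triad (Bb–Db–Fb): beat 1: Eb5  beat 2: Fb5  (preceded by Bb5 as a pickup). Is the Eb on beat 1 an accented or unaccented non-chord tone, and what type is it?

The harmony at that moment is Bb diminished triad (Bb, Db, Fb); Eb5 is not a chord tone.
It is approached by leap down from Bb5 and left by step up to Fb5.
Leap in, step out — an appoggiatura.
It falls on the downbeat, so it is accented.

Accented appoggiatura.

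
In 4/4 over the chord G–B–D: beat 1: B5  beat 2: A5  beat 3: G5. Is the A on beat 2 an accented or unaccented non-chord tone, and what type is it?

The harmony at that moment is G major triad (G, B, D); A5 is not a chord tone.
It is approached by step down from B5 and left by step down to G5.
Step in, step out in the same direction — a passing tone.
It falls on a weak beat, so it is unaccented.

Unaccented passing tone.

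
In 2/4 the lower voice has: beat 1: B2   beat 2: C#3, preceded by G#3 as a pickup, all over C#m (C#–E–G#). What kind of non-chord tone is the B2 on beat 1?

Appoggiatura.

The harmony at that moment is C# minor triad (C#, E, G#); B2 is not a chord tone.
It is approached by leap down from G#3 and left by step up to C#3.
Leap in, step out, metrically accented — an appoggiatura.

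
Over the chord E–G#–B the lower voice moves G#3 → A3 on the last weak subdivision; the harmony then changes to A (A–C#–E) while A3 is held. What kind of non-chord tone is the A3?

A3 is an anticipation.

The harmony at that moment is E major triad (E, G#, B); A3 is not a chord tone.
It is approached by step up from G#3 and then sustained as the same pitch into the next harmony.
Arriving early and becoming a chord tone when the harmony changes — an anticipation.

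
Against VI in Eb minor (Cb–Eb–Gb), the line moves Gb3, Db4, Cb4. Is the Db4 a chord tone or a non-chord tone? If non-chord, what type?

The harmony at that moment is Cb major triad (Cb, Eb, Gb); Db4 is not a chord tone.
It is approached by leap up from Gb3 and left by step down to Cb4.
Leap in, step out — an appoggiatura.

Non-chord tone — an appoggiatura.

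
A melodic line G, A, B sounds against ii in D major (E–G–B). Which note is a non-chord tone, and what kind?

The harmony at that moment is E minor triad (E, G, B); A is not a chord tone.
It is approached by step up from G and left by step up to B.
Step in, step out in the same direction — a passing tone.

A is a passing tone.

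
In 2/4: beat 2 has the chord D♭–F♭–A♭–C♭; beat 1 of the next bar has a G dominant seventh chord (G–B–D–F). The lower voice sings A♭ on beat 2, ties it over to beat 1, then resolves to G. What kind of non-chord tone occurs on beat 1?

Suspension.

The harmony at that moment is G dominant seventh chord (G, B, D, F); A♭ is not a chord tone.
It is held over (the same pitch as the preceding A♭) and left by step down to G.
Held over from the previous chord and resolving down by step — a suspension.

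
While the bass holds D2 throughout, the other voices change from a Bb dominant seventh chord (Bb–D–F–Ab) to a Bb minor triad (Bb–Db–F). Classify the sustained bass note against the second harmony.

Pedal tone (pedal point).

The harmony at that moment is Bb minor triad (Bb, Db, F); D2 is not a chord tone.
It is held over (the same pitch as the preceding D2) and then sustained as the same pitch into the next harmony.
Sustained through a change of harmony — a pedal tone.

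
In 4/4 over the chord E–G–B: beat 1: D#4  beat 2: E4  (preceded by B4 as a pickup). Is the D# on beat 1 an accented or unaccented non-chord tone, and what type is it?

Accented appoggiatura.

The harmony at that moment is E minor triad (E, G, B); D#4 is not a chord tone.
It is approached by leap down from B4 and left by step up to E4.
Leap in, step out — an appoggiatura.
It falls on the downbeat, so it is accented.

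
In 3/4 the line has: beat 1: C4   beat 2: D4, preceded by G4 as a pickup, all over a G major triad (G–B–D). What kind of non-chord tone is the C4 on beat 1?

The harmony at that moment is G major triad (G, B, D); C4 is not a chord tone.
It is approached by leap down from G4 and left by step up to D4.
Leap in, step out, metrically accented — an appoggiatura.

Appoggiatura.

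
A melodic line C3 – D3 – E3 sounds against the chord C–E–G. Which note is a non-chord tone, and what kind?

D3 is a passing tone.

The harmony at that moment is C major triad (C, E, G); D3 is not a chord tone.
It is approached by step up from C3 and left by step up to E3.
Step in, step out in the same direction — a passing tone.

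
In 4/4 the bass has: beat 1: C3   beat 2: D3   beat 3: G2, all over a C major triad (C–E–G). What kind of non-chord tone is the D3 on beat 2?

The harmony at that moment is C major triad (C, E, G); D3 is not a chord tone.
It is approached by step up from C3 and left by leap down to G2.
Step in, leap out, on a weak beat — an escape tone.

Escape tone.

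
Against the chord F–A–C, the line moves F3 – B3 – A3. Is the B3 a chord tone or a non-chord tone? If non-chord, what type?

The harmony at that moment is F major triad (F, A, C); B3 is not a chord tone.
It is approached by leap up from F3 and left by step down to A3.
Leap in, step out — an appoggiatura.

Non-chord tone — an appoggiatura.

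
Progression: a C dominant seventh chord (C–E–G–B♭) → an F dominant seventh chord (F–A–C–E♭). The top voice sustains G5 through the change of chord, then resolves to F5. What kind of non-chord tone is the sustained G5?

The harmony at that moment is F dominant seventh chord (F, A, C, E♭); G5 is not a chord tone.
It is held over (the same pitch as the preceding G5) and left by step down to F5.
Held over from the previous chord and resolving down by step — a suspension.

G5 is a suspension.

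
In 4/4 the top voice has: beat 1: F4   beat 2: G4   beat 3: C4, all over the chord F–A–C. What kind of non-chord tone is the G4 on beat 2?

The harmony at that moment is F major triad (F, A, C); G4 is not a chord tone.
It is approached by step up from F4 and left by leap down to C4.
Step in, leap out, on a weak beat — an escape tone.

Escape tone.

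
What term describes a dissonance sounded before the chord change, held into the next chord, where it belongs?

Approach: ahead of the chord change (typically by step), so it is dissonant against the current harmony. Departure: none — the same pitch is restated or held and is a chord tone of the new harmony.
Dissonant first, consonant once the harmony catches up: the note simply arrives early — an anticipation. (The reverse timing, consonant first and dissonant after the change, would be a suspension or retardation.)

Anticipation.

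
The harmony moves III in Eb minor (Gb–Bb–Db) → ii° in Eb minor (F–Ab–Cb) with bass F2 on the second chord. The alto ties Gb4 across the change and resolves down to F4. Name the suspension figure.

9–8 suspension.

At the second chord the bass is F2. The suspended Gb4 lies a ninth above the bass; after resolving down by step to F4, the interval above the bass becomes an octave.
Suspension figures are named by those two intervals: 9–8.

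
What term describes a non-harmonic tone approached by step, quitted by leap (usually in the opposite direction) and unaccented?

Approach: by step. Departure: by leap. Metric position: weak.
Step in, leap out, from a weak position — an escape tone (échappée). (It is the mirror image of the appoggiatura, which leaps in and steps out on a strong beat.)

Escape tone.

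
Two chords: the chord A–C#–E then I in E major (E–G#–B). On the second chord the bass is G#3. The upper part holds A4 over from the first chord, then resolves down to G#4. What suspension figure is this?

At the second chord the bass is G#3. The suspended A4 lies a ninth above the bass; after resolving down by step to G#4, the interval above the bass becomes an octave.
Suspension figures are named by those two intervals: 9–8.

9–8 suspension.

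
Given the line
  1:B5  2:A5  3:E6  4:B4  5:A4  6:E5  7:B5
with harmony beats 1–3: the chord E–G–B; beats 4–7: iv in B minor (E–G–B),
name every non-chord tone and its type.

The harmony at that moment is E minor triad (E, G, B); A5 is not a chord tone.
It is approached by step down from B5 and left by leap up to E6.
Step in, leap out — an escape tone.
The harmony at that moment is E minor triad (E, G, B); A4 is not a chord tone.
It is approached by step down from B4 and left by leap up to E5.
Step in, leap out — an escape tone.

A5 (beat 2) — escape tone; A4 (beat 5) — escape tone.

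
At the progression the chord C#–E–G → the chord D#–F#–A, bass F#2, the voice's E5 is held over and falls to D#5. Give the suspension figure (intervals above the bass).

7–6 suspension.

At the second chord the bass is F#2. The suspended E5 lies a seventh above the bass; after resolving down by step to D#5, the interval above the bass becomes a sixth.
Suspension figures are named by those two intervals: 7–6.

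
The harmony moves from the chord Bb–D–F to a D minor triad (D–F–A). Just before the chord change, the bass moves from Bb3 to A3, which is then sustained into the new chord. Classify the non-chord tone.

The harmony at that moment is Bb major triad (Bb, D, F); A3 is not a chord tone.
It is approached by step down from Bb3 and then sustained as the same pitch into the next harmony.
Arriving early and becoming a chord tone when the harmony changes — an anticipation.

A3 is an anticipation.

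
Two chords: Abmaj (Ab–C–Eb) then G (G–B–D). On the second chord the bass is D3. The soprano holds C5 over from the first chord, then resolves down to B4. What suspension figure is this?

7–6 suspension.

At the second chord the bass is D3. The suspended C5 lies a seventh above the bass; after resolving down by step to B4, the interval above the bass becomes a sixth.
Suspension figures are named by those two intervals: 7–6.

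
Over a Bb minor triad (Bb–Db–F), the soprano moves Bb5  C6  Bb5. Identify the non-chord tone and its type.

The harmony at that moment is Bb minor triad (Bb, Db, F); C6 is not a chord tone.
It is approached by step up from Bb5 and left by step down to Bb5.
Step away and step back to the same note — a neighbor tone (upper neighbor).

C6 is a neighbor tone.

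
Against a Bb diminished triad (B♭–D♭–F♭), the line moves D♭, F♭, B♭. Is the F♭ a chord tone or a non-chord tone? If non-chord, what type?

Bb diminished triad contains B♭, D♭, F♭; F♭ is the fifth, so it is a chord tone.

Chord tone (the fifth of Bb diminished triad).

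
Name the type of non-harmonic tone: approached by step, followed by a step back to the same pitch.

Neighbor tone.

Approach: by step. Departure: by step in the opposite direction, back to the starting pitch.
Stepwise on both sides but reversing to return to the same chord tone — a neighbor tone. (Had it continued onward in the same direction it would be a passing tone instead.)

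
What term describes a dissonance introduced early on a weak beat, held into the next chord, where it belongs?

Approach: ahead of the chord change (typically by step), so it is dissonant against the current harmony. Departure: none — the same pitch is restated or held and is a chord tone of the new harmony.
Dissonant first, consonant once the harmony catches up: the note simply arrives early — an anticipation. (The reverse timing, consonant first and dissonant after the change, would be a suspension or retardation.)

Anticipation.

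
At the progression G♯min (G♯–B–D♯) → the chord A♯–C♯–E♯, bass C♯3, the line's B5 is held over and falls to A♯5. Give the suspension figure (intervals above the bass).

7–6 suspension.

At the second chord the bass is C♯3. The suspended B5 lies a seventh above the bass; after resolving down by step to A♯5, the interval above the bass becomes a sixth.
Suspension figures are named by those two intervals: 7–6.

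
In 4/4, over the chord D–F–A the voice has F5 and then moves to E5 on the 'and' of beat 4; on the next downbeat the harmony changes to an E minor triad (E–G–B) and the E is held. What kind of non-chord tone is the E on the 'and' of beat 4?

The harmony at that moment is D minor triad (D, F, A); E5 is not a chord tone.
It is approached by step down from F5 and then sustained as the same pitch into the next harmony.
Arriving early and becoming a chord tone when the harmony changes — an anticipation.

Anticipation.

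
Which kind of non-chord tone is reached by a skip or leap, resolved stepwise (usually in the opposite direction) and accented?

Appoggiatura.

Approach: by leap. Departure: by step. Metric position: strong.
Leap in, step out, in a metrically strong position — an appoggiatura. (It is the mirror image of the escape tone, which steps in and leaps out from a weak position.)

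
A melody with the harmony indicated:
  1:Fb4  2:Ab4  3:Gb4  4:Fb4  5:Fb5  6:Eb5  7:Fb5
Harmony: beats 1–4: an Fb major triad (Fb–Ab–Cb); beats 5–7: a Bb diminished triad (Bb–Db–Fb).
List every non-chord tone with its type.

Gb4 (beat 3) — passing tone; Eb5 (beat 6) — neighbor tone.

The harmony at that moment is Fb major triad (Fb, Ab, Cb); Gb4 is not a chord tone.
It is approached by step down from Ab4 and left by step down to Fb4.
Step in, step out in the same direction — a passing tone.
The harmony at that moment is Bb diminished triad (Bb, Db, Fb); Eb5 is not a chord tone.
It is approached by step down from Fb5 and left by step up to Fb5.
Step away and step back to the same note — a neighbor tone (lower neighbor).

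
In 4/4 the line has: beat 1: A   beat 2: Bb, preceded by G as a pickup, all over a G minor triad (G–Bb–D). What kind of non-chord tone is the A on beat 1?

The harmony at that moment is G minor triad (G, Bb, D); A is not a chord tone.
It is approached by step up from G and left by step up to Bb.
Step in, step out in the same direction — a passing tone.

Passing tone.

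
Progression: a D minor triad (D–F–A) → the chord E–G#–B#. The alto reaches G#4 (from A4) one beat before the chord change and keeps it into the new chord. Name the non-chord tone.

The harmony at that moment is D minor triad (D, F, A); G#4 is not a chord tone.
It is approached by step down from A4 and then sustained as the same pitch into the next harmony.
Arriving early and becoming a chord tone when the harmony changes — an anticipation.

G#4 is an anticipation.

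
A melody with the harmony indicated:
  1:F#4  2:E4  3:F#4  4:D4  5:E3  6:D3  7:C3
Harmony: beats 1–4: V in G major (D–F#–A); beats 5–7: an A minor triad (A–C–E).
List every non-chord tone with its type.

E4 (beat 2) — neighbor tone; D3 (beat 6) — passing tone.

The harmony at that moment is D major triad (D, F#, A); E4 is not a chord tone.
It is approached by step down from F#4 and left by step up to F#4.
Step away and step back to the same note — a neighbor tone (lower neighbor).
The harmony at that moment is A minor triad (A, C, E); D3 is not a chord tone.
It is approached by step down from E3 and left by step down to C3.
Step in, step out in the same direction — a passing tone.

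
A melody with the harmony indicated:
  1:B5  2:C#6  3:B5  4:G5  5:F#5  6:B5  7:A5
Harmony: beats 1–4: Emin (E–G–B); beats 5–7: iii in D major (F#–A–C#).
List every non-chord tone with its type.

C#6 (beat 2) — neighbor tone; B5 (beat 6) — appoggiatura.

The harmony at that moment is E minor triad (E, G, B); C#6 is not a chord tone.
It is approached by step up from B5 and left by step down to B5.
Step away and step back to the same note — a neighbor tone (upper neighbor).
The harmony at that moment is F# minor triad (F#, A, C#); B5 is not a chord tone.
It is approached by leap up from F#5 and left by step down to A5.
Leap in, step out — an appoggiatura.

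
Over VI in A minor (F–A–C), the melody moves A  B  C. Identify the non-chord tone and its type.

The harmony at that moment is F major triad (F, A, C); B is not a chord tone.
It is approached by step up from A and left by step up to C.
Step in, step out in the same direction — a passing tone.

B is a passing tone.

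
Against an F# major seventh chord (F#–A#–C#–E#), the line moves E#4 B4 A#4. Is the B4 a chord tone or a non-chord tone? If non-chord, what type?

Non-chord tone — an appoggiatura.

The harmony at that moment is F# major seventh chord (F#, A#, C#, E#); B4 is not a chord tone.
It is approached by leap up from E#4 and left by step down to A#4.
Leap in, step out — an appoggiatura.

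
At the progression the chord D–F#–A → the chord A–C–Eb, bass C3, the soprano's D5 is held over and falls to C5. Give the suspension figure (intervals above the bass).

At the second chord the bass is C3. The suspended D5 lies a ninth above the bass; after resolving down by step to C5, the interval above the bass becomes an octave.
Suspension figures are named by those two intervals: 9–8.

9–8 suspension.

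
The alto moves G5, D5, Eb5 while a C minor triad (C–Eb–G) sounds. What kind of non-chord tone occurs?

The harmony at that moment is C minor triad (C, Eb, G); D5 is not a chord tone.
It is approached by leap down from G5 and left by step up to Eb5.
Leap in, step out — an appoggiatura.

D5 is an appoggiatura.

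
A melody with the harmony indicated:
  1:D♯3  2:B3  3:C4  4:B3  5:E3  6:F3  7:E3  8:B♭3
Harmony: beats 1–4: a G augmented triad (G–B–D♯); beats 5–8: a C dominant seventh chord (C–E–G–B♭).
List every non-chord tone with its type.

C4 (beat 3) — neighbor tone; F3 (beat 6) — neighbor tone.

The harmony at that moment is G augmented triad (G, B, D♯); C4 is not a chord tone.
It is approached by step up from B3 and left by step down to B3.
Step away and step back to the same note — a neighbor tone (upper neighbor).
The harmony at that moment is C dominant seventh chord (C, E, G, B♭); F3 is not a chord tone.
It is approached by step up from E3 and left by step down to E3.
Step away and step back to the same note — a neighbor tone (upper neighbor).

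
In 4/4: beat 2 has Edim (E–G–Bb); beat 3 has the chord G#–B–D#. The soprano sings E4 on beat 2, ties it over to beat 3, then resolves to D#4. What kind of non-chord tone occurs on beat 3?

The harmony at that moment is G# minor triad (G#, B, D#); E4 is not a chord tone.
It is held over (the same pitch as the preceding E4) and left by step down to D#4.
Held over from the previous chord and resolving down by step — a suspension.

Suspension.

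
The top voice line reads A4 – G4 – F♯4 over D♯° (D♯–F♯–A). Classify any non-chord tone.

G4 is a passing tone.

The harmony at that moment is D♯ diminished triad (D♯, F♯, A); G4 is not a chord tone.
It is approached by step down from A4 and left by step down to F♯4.
Step in, step out in the same direction — a passing tone.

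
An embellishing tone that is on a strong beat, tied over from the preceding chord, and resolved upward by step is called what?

Retardation.

Approach: by preparation — the pitch is first a chord tone, then held (tied or repeated) while the harmony changes under it. Departure: up by step. Metric position: strong.
A prepared dissonance that resolves upward by step — a retardation. (The same figure resolving downward would be a suspension.)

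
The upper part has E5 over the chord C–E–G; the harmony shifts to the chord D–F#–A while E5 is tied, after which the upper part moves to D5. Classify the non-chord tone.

The harmony at that moment is D major triad (D, F#, A); E5 is not a chord tone.
It is held over (the same pitch as the preceding E5) and left by step down to D5.
Held over from the previous chord and resolving down by step — a suspension.

E5 is a suspension.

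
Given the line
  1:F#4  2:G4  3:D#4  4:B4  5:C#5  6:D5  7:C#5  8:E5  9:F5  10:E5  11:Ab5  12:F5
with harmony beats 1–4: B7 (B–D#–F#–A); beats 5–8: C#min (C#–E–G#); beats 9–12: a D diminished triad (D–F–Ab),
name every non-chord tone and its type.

The harmony at that moment is B dominant seventh chord (B, D#, F#, A); G4 is not a chord tone.
It is approached by step up from F#4 and left by leap down to D#4.
Step in, leap out — an escape tone.
The harmony at that moment is C# minor triad (C#, E, G#); D5 is not a chord tone.
It is approached by step up from C#5 and left by step down to C#5.
Step away and step back to the same note — a neighbor tone (upper neighbor).
The harmony at that moment is D diminished triad (D, F, Ab); E5 is not a chord tone.
It is approached by step down from F5 and left by leap up to Ab5.
Step in, leap out — an escape tone.

G4 (beat 2) — escape tone; D5 (beat 6) — neighbor tone; E5 (beat 10) — escape tone.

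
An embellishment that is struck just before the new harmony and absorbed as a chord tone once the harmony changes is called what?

Anticipation.

Approach: ahead of the chord change (typically by step), so it is dissonant against the current harmony. Departure: none — the same pitch is restated or held and is a chord tone of the new harmony.
Dissonant first, consonant once the harmony catches up: the note simply arrives early — an anticipation. (The reverse timing, consonant first and dissonant after the change, would be a suspension or retardation.)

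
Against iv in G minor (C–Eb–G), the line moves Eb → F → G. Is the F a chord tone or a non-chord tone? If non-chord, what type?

The harmony at that moment is C minor triad (C, Eb, G); F is not a chord tone.
It is approached by step up from Eb and left by step up to G.
Step in, step out in the same direction — a passing tone.

Non-chord tone — a passing tone.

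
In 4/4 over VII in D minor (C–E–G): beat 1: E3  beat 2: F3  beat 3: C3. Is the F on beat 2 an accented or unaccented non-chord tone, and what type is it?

Unaccented escape tone.

The harmony at that moment is C major triad (C, E, G); F3 is not a chord tone.
It is approached by step up from E3 and left by leap down to C3.
Step in, leap out — an escape tone.
It falls on a weak beat, so it is unaccented.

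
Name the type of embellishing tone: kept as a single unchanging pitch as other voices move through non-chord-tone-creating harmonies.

Approach: none. Departure: none — a single pitch is sustained while the chords change around it, passing through harmonies that do not contain it.
No melodic motion at all; the dissonance is created entirely by the moving harmonies against the stationary note — a pedal tone (pedal point).

Pedal tone.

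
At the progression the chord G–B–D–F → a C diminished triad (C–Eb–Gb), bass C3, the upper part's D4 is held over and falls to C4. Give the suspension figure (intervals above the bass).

9–8 suspension.

At the second chord the bass is C3. The suspended D4 lies a ninth above the bass; after resolving down by step to C4, the interval above the bass becomes an octave.
Suspension figures are named by those two intervals: 9–8.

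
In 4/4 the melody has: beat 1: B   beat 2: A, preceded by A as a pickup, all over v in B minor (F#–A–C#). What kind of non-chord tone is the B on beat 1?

Upper neighbor tone.

The harmony at that moment is F# minor triad (F#, A, C#); B is not a chord tone.
It is approached by step up from A and left by step down to A.
Step away and step back to the same note — a neighbor tone (upper neighbor).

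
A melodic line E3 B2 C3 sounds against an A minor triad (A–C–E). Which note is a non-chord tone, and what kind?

The harmony at that moment is A minor triad (A, C, E); B2 is not a chord tone.
It is approached by leap down from E3 and left by step up to C3.
Leap in, step out — an appoggiatura.

B2 is an appoggiatura.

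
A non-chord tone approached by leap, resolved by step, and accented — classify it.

Approach: by leap. Departure: by step. Metric position: strong.
Leap in, step out, in a metrically strong position — an appoggiatura. (It is the mirror image of the escape tone, which steps in and leaps out from a weak position.)

Appoggiatura.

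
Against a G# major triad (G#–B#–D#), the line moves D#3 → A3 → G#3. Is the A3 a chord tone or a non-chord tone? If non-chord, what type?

The harmony at that moment is G# major triad (G#, B#, D#); A3 is not a chord tone.
It is approached by leap up from D#3 and left by step down to G#3.
Leap in, step out — an appoggiatura.

Non-chord tone — an appoggiatura.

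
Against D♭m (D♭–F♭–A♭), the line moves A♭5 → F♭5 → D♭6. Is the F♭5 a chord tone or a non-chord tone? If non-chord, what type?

Chord tone (the third of Db minor triad).

Db minor triad contains D♭, F♭, A♭; F♭ is the third, so it is a chord tone.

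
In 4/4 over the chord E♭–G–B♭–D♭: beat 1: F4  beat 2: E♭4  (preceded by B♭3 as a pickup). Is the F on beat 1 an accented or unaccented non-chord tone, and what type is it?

The harmony at that moment is E♭ dominant seventh chord (E♭, G, B♭, D♭); F4 is not a chord tone.
It is approached by leap up from B♭3 and left by step down to E♭4.
Leap in, step out — an appoggiatura.
It falls on the downbeat, so it is accented.

Accented appoggiatura.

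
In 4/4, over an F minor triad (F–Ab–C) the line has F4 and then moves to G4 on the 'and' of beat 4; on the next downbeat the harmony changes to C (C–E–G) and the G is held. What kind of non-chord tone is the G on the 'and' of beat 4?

Anticipation.

The harmony at that moment is F minor triad (F, Ab, C); G4 is not a chord tone.
It is approached by step up from F4 and then sustained as the same pitch into the next harmony.
Arriving early and becoming a chord tone when the harmony changes — an anticipation.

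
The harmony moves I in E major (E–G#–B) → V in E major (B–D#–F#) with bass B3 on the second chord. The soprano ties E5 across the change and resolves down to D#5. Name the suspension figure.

4–3 suspension.

At the second chord the bass is B3. The suspended E5 lies a fourth above the bass; after resolving down by step to D#5, the interval above the bass becomes a third.
Suspension figures are named by those two intervals: 4–3.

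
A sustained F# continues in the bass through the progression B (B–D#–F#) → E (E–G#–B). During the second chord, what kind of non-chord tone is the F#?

Pedal tone (pedal point).

The harmony at that moment is E major triad (E, G#, B); F# is not a chord tone.
It is held over (the same pitch as the preceding F#) and then sustained as the same pitch into the next harmony.
Sustained through a change of harmony — a pedal tone.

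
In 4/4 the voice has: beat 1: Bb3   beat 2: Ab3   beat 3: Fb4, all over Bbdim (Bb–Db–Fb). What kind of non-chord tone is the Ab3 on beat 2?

The harmony at that moment is Bb diminished triad (Bb, Db, Fb); Ab3 is not a chord tone.
It is approached by step down from Bb3 and left by leap up to Fb4.
Step in, leap out, on a weak beat — an escape tone.

Escape tone.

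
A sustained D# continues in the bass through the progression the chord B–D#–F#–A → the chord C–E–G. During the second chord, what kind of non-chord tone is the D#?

The harmony at that moment is C major triad (C, E, G); D# is not a chord tone.
It is held over (the same pitch as the preceding D#) and then sustained as the same pitch into the next harmony.
Sustained through a change of harmony — a pedal tone.

Pedal tone (pedal point).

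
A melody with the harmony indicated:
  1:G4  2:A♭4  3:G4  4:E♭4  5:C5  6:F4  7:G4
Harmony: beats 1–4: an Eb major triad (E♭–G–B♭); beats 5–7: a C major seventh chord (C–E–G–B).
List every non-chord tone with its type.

A♭4 (beat 2) — neighbor tone; F4 (beat 6) — appoggiatura.

The harmony at that moment is E♭ major triad (E♭, G, B♭); A♭4 is not a chord tone.
It is approached by step up from G4 and left by step down to G4.
Step away and step back to the same note — a neighbor tone (upper neighbor).
The harmony at that moment is C major seventh chord (C, E, G, B); F4 is not a chord tone.
It is approached by leap down from C5 and left by step up to G4.
Leap in, step out — an appoggiatura.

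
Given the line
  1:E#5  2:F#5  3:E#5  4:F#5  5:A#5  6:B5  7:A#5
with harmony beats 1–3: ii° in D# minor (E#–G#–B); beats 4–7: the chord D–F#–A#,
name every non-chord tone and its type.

The harmony at that moment is E# diminished triad (E#, G#, B); F#5 is not a chord tone.
It is approached by step up from E#5 and left by step down to E#5.
Step away and step back to the same note — a neighbor tone (upper neighbor).
The harmony at that moment is D augmented triad (D, F#, A#); B5 is not a chord tone.
It is approached by step up from A#5 and left by step down to A#5.
Step away and step back to the same note — a neighbor tone (upper neighbor).

F#5 (beat 2) — neighbor tone; B5 (beat 6) — neighbor tone.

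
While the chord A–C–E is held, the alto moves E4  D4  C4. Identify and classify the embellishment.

The harmony at that moment is A minor triad (A, C, E); D4 is not a chord tone.
It is approached by step down from E4 and left by step down to C4.
Step in, step out in the same direction — a passing tone.

D4 is a passing tone.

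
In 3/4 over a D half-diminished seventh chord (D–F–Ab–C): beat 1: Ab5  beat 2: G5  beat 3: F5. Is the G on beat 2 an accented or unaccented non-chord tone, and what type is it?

The harmony at that moment is D half-diminished seventh chord (D, F, Ab, C); G5 is not a chord tone.
It is approached by step down from Ab5 and left by step down to F5.
Step in, step out in the same direction — a passing tone.
It falls on a weak beat, so it is unaccented.

Unaccented passing tone.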